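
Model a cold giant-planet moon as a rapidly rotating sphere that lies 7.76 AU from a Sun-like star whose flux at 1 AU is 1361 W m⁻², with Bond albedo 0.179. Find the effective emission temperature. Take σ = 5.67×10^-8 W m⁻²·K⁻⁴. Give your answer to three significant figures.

Irradiance scales as 1/d², so S = 1361 W m⁻² × (1/7.76)² = 22.60 W m⁻².
The planet absorbs (1−α)S over its disc πR² and re-emits over 4πR², so the mean absorbed flux is (1−0.179)·22.60/4 = 4.639 W m⁻².
Balancing against σT⁴: T = (4.639/5.67×10⁻⁸)^(1/4) = 95.11 K.

95.1 kelvin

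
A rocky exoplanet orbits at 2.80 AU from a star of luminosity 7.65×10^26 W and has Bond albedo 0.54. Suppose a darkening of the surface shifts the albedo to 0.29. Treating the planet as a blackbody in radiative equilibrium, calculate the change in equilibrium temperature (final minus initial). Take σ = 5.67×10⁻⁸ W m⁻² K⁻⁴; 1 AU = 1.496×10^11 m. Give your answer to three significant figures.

18.7 K

Orbital distance: d = 2.80 AU = 4.189×10^11 m.
S = L/(4πd²) = 347.0 W m⁻².
Before: T₁ = [347.0·0.46/(4σ)]^(1/4) = 162.9 K.
After:  T₂ = [347.0·0.71/(4σ)]^(1/4) = 181.5 K.
Change: 181.5 − 162.9 = 18.67 K.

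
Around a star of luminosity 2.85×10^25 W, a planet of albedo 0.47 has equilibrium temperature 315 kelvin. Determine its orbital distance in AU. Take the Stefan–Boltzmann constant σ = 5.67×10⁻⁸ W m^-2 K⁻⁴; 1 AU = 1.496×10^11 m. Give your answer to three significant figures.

0.155 AU

Energy balance gives S = 4σT⁴/(1−α) = 4213 W m^-2.
Then d = [L/(4πS)]^(1/2) = 2.320×10^10 m, i.e. 0.1551 AU.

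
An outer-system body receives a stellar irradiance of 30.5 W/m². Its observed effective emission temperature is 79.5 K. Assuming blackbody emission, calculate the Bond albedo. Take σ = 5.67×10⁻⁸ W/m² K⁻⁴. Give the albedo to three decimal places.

0.703

Energy balance: S(1−α)/4 = σT⁴, so 1−α = 4σT⁴/S.
4σT⁴ = 4·5.67×10⁻⁸·(79.5)⁴ = 9.060 W/m².
1−α = 9.060/30.50 = 0.2970, so α = 0.7030.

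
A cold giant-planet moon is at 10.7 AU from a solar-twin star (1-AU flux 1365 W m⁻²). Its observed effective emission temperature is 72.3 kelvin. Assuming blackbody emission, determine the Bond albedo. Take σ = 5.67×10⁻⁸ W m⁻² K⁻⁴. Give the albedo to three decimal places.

0.480

Irradiance scales as 1/d², so S = 1365 W m⁻² × (1/10.7)² = 11.92 W m⁻².
From σT⁴ = S(1−α)/4 we invert for α: 1−α = 4σT⁴/S.
4σT⁴ = 4·5.67×10⁻⁸·(72.3)⁴ = 6.197 W m⁻².
Hence α = 1 − 6.197/11.92 = 0.4802.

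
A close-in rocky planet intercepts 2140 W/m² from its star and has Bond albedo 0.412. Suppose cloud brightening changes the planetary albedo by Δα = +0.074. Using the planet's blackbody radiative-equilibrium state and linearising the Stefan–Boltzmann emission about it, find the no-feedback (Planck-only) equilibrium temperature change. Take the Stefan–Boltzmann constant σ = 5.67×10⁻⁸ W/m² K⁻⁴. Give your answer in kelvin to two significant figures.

Reference equilibrium: T_e = [S(1−α)/(4σ)]^(1/4) = 272.9 K.
ΔF = −(S/4)Δα = −(2140/4)×(+0.074) = -39.59 W/m².
Linearising σT⁴ gives d(σT⁴)/dT = 4σT_e³ = 4.611 W/m² per K.
ΔT₀ = ΔF/λ_P = -39.59/4.611 = -8.59 K.

-8.6 K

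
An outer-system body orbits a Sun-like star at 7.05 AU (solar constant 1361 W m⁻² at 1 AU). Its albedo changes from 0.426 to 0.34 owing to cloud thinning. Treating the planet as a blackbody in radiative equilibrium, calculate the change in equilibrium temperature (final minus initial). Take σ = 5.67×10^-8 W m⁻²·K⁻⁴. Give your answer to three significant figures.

3.24 K

Irradiance scales as 1/d², so S = 1361 W m⁻² × (1/7.05)² = 27.38 W m⁻².
Before: T₁ = [27.38·0.574/(4σ)]^(1/4) = 91.24 K.
With α = 0.34, T₂ = 94.48 K.
Change: 94.48 − 91.24 = 3.241 K.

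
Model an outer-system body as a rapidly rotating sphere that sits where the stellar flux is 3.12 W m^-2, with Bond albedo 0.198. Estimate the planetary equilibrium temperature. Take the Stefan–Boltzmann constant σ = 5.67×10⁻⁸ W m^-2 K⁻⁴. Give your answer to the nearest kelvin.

The planet absorbs (1−α)S over its disc πR² and re-emits over 4πR², so the mean absorbed flux is (1−0.198)·3.120/4 = 0.6256 W m^-2.
Balancing against σT⁴: T = (0.6256/5.67×10⁻⁸)^(1/4) = 57.63 K.

58 K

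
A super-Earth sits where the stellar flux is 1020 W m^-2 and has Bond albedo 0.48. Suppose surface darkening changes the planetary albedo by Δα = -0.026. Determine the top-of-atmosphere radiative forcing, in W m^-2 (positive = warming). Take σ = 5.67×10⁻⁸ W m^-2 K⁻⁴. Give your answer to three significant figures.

The change in absorbed flux is Δ[S(1−α)/4] = −SΔα/4 = 6.630 W m^-2.

6.63 W m^-2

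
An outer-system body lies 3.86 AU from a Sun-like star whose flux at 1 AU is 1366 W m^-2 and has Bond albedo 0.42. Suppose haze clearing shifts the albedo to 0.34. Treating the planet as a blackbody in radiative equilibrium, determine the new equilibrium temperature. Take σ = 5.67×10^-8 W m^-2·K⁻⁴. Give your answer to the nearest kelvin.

128 K

Irradiance scales as 1/d², so S = 1366 W m^-2 × (1/3.86)² = 91.68 W m^-2.
New equilibrium: T₂ = [(1−0.34)·91.68/(4σ)]^(1/4) = 127.8 K.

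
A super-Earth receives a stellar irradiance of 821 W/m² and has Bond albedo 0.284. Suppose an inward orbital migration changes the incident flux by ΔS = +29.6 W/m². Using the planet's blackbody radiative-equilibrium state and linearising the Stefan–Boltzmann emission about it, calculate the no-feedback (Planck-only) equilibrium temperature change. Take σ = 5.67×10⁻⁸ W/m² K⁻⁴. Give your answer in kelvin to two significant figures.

Reference equilibrium: T_e = [S(1−α)/(4σ)]^(1/4) = 225.6 K.
ΔF = Δ[S(1−α)]/4 = (1−0.284)·+29.6/4 = 5.298 W/m².
The Planck feedback parameter is 4σT_e³ = 2.605 W/m²/K.
ΔT₀ = ΔF/λ_P = 5.298/2.605 = 2.03 K.

2.0 kelvin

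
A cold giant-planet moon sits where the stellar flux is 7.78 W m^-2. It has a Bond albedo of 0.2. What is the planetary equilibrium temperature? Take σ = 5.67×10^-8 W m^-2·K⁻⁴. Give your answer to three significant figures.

72.4 K

Absorbed flux (global mean): S(1−α)/4 = 7.780·0.8/4 = 1.556 W m^-2.
In equilibrium σT⁴ equals this, so T = 72.38 K.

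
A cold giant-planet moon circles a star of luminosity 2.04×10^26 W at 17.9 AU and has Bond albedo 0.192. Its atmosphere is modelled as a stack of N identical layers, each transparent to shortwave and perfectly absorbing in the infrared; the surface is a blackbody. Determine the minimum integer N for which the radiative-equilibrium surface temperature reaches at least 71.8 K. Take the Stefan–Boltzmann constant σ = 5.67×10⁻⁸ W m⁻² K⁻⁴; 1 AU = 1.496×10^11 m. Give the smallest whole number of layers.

3

Orbital distance: d = 17.9 AU = 2.678×10^12 m.
Spreading L over a sphere of radius d: S = 2.04×10^26/(4π·2.68×10^12²) = 2.264 W m⁻².
The effective emission temperature is T_e = [S(1−α)/(4σ)]^¼ = 53.29 K.
Need (N+1)T_e⁴ ≥ T_s⁴, i.e. N+1 ≥ (71.8/53.29)⁴ = 3.295.
The minimum whole number is N = 3.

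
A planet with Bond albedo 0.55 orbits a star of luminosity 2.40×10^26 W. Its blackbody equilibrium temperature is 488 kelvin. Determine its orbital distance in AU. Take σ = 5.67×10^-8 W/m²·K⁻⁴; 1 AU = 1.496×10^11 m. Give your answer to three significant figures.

0.173 AU

Energy balance gives S = 4σT⁴/(1−α) = 28580 W/m².
From L = 4πd²S, d = √(2.40×10^26/(4π·28580)) = 2.585×10^10 m = 0.1728 AU.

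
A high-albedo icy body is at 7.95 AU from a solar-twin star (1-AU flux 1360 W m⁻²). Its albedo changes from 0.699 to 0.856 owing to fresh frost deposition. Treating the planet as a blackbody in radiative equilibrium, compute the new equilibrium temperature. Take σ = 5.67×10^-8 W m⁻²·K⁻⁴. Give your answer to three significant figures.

60.8 K

Flux at the orbit: S = 1360/(7.95)² = 21.52 W m⁻².
T₂ = [S(1−α₂)/(4σ)]^(1/4) = [21.52·0.144/(4σ)]^(1/4) = 60.80 K.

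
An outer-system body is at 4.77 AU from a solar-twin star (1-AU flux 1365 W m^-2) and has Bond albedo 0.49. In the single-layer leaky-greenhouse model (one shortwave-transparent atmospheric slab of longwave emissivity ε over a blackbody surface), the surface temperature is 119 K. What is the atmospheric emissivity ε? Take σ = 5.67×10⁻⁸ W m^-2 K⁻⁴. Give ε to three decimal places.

Irradiance scales as 1/d², so S = 1365 W m^-2 × (1/4.77)² = 59.99 W m^-2.
TOA balance gives T_e = 107.8 K.
T_s⁴ = T_e⁴·2/(2−ε) → ε = 2 − 2(T_e/T_s)⁴ = 2 − 2·(107.8/119)⁴ = 0.6546.

0.655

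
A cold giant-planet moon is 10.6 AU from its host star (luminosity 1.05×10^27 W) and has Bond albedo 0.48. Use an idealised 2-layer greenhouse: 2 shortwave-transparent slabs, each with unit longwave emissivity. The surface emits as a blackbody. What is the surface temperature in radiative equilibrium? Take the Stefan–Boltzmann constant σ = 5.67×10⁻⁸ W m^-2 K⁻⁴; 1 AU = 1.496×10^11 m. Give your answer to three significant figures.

123 K

Orbital distance: d = 10.6 AU = 1.586×10^12 m.
S = L/(4πd²) = 33.23 W m^-2.
OLR = S(1−α)/4 = 4.320 W m^-2; the top layer radiates at T_e = 93.43 K.
With N = 2 opaque layers, T_s = (N+1)^(1/4)·T_e = 3^(1/4)·93.43 = 123.0 K.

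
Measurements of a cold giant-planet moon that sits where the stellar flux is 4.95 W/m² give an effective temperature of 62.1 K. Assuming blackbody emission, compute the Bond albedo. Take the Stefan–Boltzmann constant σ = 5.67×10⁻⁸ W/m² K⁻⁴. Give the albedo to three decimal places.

0.319

Energy balance: S(1−α)/4 = σT⁴, so 1−α = 4σT⁴/S.
4σT⁴ = 4·5.67×10⁻⁸·(62.1)⁴ = 3.373 W/m².
Hence α = 1 − 3.373/4.950 = 0.3186.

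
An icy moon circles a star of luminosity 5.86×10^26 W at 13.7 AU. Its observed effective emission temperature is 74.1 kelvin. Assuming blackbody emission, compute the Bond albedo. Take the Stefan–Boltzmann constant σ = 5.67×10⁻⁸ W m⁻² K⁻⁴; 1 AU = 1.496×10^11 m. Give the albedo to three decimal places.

d = 13.7 × 1.496×10^11 m = 2.050×10^12 m.
S = L/(4πd²) = 11.10 W m⁻².
Energy balance: S(1−α)/4 = σT⁴, so 1−α = 4σT⁴/S.
4σT⁴ = 4·5.67×10⁻⁸·(74.1)⁴ = 6.838 W m⁻².
Hence α = 1 − 6.838/11.10 = 0.3841.

0.384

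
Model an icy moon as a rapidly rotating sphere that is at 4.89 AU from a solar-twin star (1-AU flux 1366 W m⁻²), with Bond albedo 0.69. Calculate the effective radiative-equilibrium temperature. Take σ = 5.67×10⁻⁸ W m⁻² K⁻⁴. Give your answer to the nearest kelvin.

94 kelvin

By the inverse-square law, S = 1366/4.89² = 57.13 W m⁻².
Averaging over the sphere, the absorbed flux is S(1−α)/4 = 4.427 W m⁻².
Set σT⁴ = 4.427 → T = (4.427/σ)^(1/4) = 94.00 K.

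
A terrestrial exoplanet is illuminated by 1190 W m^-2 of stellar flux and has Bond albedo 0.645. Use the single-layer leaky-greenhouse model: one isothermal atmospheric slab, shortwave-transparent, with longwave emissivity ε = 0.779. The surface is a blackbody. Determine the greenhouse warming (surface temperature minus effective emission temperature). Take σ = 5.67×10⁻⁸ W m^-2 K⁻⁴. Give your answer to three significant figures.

27.3 K

The planet radiates to space at T_e = [S(1−α)/(4σ)]^(1/4) = 207.7 K.
For a single slab of emissivity ε, T_s⁴ = 2T_e⁴/(2−ε); thus T_s = 207.7·(1.638)^(1/4) = 235.0 K.
T_s − T_e = 235.0 − 207.7 = 27.28 K.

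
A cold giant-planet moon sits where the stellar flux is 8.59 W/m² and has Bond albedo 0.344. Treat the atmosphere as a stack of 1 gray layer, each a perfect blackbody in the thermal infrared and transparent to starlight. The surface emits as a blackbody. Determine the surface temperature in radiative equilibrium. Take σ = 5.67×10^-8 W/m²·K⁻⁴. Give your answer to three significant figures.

84.0 kelvin

OLR = S(1−α)/4 = 1.409 W/m²; the top layer radiates at T_e = 70.60 K.
For an N-layer opaque stack, T_s⁴ = (N+1)T_e⁴, hence T_s = (2)^(1/4)×70.60 K = 83.96 K.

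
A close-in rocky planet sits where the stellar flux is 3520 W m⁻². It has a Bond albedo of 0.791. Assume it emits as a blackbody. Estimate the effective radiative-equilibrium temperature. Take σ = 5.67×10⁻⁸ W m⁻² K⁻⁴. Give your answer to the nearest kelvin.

Averaging over the sphere, the absorbed flux is S(1−α)/4 = 183.9 W m⁻².
Balancing against σT⁴: T = (183.9/5.67×10⁻⁸)^(1/4) = 238.7 K.

239 K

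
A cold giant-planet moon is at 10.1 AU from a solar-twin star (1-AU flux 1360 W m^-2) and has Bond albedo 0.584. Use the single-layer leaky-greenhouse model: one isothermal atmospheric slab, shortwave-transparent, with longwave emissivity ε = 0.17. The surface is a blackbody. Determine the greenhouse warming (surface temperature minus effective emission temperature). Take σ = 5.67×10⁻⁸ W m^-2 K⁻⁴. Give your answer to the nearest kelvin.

Flux at the orbit: S = 1360/(10.1)² = 13.33 W m^-2.
The planet radiates to space at T_e = [S(1−α)/(4σ)]^(1/4) = 70.32 K.
The surface balance (absorbed SW + ε·downward IR = σT_s⁴) with T_a⁴ = T_s⁴/2 reduces to T_s = T_e·[2/(2−ε)]^¼ = 71.90 K.
Greenhouse warming: T_s − T_e = 1.579 K.

2 kelvin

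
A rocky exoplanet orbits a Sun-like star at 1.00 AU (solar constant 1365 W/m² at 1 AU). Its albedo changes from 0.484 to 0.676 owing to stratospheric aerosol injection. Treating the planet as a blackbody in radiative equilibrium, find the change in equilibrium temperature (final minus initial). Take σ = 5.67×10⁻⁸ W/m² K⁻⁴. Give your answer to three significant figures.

Irradiance scales as 1/d², so S = 1365 W/m² × (1/1.00)² = 1365 W/m².
Before: T₁ = [1365·0.516/(4σ)]^(1/4) = 236.1 K.
Final:   T₂ = [S(1−0.676)/(4σ)]^(1/4) = 210.1 K.
Change: 210.1 − 236.1 = -25.93 K.

-25.9 K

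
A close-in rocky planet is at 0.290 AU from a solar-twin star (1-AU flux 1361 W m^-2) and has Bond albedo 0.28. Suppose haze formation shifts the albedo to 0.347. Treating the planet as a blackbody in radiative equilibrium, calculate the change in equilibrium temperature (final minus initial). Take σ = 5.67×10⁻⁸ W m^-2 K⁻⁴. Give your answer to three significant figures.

By the inverse-square law, S = 1361/0.290² = 16180 W m^-2.
With α = 0.28, T₁ = 476.1 K.
After:  T₂ = [16180·0.653/(4σ)]^(1/4) = 464.6 K.
ΔT = T₂ − T₁ = -11.48 K.

-11.5 K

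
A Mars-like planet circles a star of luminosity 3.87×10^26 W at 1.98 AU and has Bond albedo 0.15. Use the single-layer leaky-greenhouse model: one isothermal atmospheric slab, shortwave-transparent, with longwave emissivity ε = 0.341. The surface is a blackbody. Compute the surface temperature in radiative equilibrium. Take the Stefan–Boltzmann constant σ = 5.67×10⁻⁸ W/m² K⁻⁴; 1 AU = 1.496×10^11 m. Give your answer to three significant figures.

Orbital distance: d = 1.98 AU = 2.962×10^11 m.
Flux at the orbit: S = L/(4πd²) = 3.87×10^26/(4π·(2.96×10^11)²) = 351.0 W/m².
The planet radiates to space at T_e = [S(1−α)/(4σ)]^(1/4) = 190.4 K.
For a single slab of emissivity ε, T_s⁴ = 2T_e⁴/(2−ε); thus T_s = 190.4·(1.206)^(1/4) = 199.6 K.

200 K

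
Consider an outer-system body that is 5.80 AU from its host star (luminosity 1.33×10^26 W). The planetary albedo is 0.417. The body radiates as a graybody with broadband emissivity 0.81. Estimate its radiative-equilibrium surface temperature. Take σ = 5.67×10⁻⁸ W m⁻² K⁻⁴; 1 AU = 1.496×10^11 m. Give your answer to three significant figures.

Orbital distance: d = 5.80 AU = 8.677×10^11 m.
Flux at the orbit: S = L/(4πd²) = 1.33×10^26/(4π·(8.68×10^11)²) = 14.06 W m⁻².
Averaging over the sphere, the absorbed flux is S(1−α)/4 = 2.049 W m⁻².
Equating to εσT⁴ with ε = 0.81: T = (2.049/0.81σ)^(1/4) = 81.73 K.

81.7 K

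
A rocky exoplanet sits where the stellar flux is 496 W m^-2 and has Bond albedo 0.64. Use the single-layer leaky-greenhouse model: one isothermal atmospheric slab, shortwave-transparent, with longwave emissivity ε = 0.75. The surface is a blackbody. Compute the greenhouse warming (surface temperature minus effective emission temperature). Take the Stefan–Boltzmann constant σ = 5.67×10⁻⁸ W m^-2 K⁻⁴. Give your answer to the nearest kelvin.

21 K

Effective emission temperature (TOA balance): σT_e⁴ = S(1−α)/4 = 44.64 W m^-2 → T_e = 167.5 K.
For a single slab of emissivity ε, T_s⁴ = 2T_e⁴/(2−ε); thus T_s = 167.5·(1.6)^(1/4) = 188.4 K.
Greenhouse warming: T_s − T_e = 20.89 K.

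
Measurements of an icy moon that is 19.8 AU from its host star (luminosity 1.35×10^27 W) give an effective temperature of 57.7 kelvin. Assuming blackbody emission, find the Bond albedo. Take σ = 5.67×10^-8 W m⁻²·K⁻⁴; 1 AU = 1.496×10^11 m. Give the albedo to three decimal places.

d = 19.8 × 1.496×10^11 m = 2.962×10^12 m.
S = L/(4πd²) = 12.24 W m⁻².
From σT⁴ = S(1−α)/4 we invert for α: 1−α = 4σT⁴/S.
σT⁴ = 0.6285 W m⁻², so 4σT⁴ = 2.514 W m⁻².
Hence α = 1 − 2.514/12.24 = 0.7947.

0.795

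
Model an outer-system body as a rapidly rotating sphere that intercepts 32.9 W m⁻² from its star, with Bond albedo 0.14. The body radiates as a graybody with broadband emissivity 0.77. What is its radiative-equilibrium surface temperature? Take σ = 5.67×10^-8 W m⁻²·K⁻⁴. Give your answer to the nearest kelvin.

The planet absorbs (1−α)S over its disc πR² and re-emits over 4πR², so the mean absorbed flux is (1−0.14)·32.90/4 = 7.073 W m⁻².
Equating to εσT⁴ with ε = 0.77: T = (7.073/0.77σ)^(1/4) = 112.8 K.

113 kelvin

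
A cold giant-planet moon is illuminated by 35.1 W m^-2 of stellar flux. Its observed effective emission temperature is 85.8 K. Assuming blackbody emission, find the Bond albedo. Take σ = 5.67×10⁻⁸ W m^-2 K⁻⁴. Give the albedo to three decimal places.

Rearranging the radiative balance, α = 1 − 4σT⁴/S.
4σT⁴ = 4·5.67×10⁻⁸·(85.8)⁴ = 12.29 W m^-2.
1−α = 12.29/35.10 = 0.3502, so α = 0.6498.

0.650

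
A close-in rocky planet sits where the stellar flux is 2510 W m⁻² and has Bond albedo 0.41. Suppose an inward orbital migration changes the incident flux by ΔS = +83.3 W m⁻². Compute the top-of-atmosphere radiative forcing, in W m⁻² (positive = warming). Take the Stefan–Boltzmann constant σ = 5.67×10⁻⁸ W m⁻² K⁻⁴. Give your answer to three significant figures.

12.3 W m⁻²

TOA radiative forcing: ΔF = (1−α)ΔS/4 = 0.59·(+83.3)/4 = 12.29 W m⁻².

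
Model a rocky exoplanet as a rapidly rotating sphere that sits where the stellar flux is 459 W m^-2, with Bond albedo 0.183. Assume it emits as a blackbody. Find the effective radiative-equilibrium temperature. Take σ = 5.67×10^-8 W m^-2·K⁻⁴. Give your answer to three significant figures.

Averaging over the sphere, the absorbed flux is S(1−α)/4 = 93.75 W m^-2.
Balancing against σT⁴: T = (93.75/5.67×10⁻⁸)^(1/4) = 201.6 K.

202 K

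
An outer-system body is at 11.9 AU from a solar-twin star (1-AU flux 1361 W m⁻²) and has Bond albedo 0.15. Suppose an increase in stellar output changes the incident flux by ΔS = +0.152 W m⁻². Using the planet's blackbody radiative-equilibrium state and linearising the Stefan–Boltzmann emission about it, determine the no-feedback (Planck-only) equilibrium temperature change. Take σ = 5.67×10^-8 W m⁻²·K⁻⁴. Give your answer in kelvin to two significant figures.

Flux at the orbit: S = 1361/(11.9)² = 9.611 W m⁻².
Reference equilibrium: T_e = [S(1−α)/(4σ)]^(1/4) = 77.47 K.
ΔF = Δ[S(1−α)]/4 = (1−0.15)·+0.152/4 = 0.03230 W m⁻².
The Planck feedback parameter is 4σT_e³ = 0.1055 W m⁻²/K.
ΔT₀ = ΔF/λ_P = 0.03230/0.1055 = 0.306 K.

0.31 kelvin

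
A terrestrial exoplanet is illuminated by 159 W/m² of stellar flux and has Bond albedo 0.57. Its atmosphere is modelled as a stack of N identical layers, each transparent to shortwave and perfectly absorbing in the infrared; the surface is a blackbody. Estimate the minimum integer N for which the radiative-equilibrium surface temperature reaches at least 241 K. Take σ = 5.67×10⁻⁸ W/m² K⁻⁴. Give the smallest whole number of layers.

The effective emission temperature is T_e = [S(1−α)/(4σ)]^¼ = 131.8 K.
Need (N+1)T_e⁴ ≥ T_s⁴, i.e. N+1 ≥ (241/131.8)⁴ = 11.190.
So N ≥ 10.190; the smallest integer is N = 11.

11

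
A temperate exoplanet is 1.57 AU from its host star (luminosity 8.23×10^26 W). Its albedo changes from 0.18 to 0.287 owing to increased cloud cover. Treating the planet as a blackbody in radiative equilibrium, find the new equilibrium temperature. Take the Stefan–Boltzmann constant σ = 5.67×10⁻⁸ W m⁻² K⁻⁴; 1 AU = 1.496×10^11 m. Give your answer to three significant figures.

247 K

d = 1.57 × 1.496×10^11 m = 2.349×10^11 m.
Flux at the orbit: S = L/(4πd²) = 8.23×10^26/(4π·(2.35×10^11)²) = 1187 W m⁻².
New equilibrium: T₂ = [(1−0.287)·1187/(4σ)]^(1/4) = 247.2 K.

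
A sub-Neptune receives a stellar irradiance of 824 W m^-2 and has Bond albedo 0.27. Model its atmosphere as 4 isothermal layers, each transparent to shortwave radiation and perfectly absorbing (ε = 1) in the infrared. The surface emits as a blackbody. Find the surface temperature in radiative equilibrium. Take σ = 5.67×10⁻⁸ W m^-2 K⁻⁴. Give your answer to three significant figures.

OLR = S(1−α)/4 = 150.4 W m^-2; the top layer radiates at T_e = 226.9 K.
Layer-by-layer balance gives σT_s⁴ = (N+1)σT_e⁴, so T_s = 5^¼·226.9 = 339.3 K.

339 K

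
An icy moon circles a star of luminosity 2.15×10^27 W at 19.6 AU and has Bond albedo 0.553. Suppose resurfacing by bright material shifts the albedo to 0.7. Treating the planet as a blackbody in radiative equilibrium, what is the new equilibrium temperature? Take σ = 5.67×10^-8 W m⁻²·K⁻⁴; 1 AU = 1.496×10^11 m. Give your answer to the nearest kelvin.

Orbital distance: d = 19.6 AU = 2.932×10^12 m.
Spreading L over a sphere of radius d: S = 2.15×10^27/(4π·2.93×10^12²) = 19.90 W m⁻².
With the new albedo, S(1−α₂)/4 = 1.493 W m⁻², so T₂ = 71.63 K.

72 K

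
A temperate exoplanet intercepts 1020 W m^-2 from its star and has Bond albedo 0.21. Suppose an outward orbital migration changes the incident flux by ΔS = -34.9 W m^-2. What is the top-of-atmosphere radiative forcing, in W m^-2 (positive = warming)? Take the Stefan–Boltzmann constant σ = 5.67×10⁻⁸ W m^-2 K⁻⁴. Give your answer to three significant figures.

-6.89 W m^-2

Only a fraction (1−α) is absorbed and it's spread over 4πR², so ΔF = (1−α)ΔS/4 = -6.893 W m^-2.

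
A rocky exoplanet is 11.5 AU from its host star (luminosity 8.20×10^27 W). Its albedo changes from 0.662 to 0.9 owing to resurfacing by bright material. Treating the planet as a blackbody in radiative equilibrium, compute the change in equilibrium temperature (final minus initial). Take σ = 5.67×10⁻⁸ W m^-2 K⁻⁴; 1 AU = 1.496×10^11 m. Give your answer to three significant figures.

-35.3 K

Orbital distance: d = 11.5 AU = 1.720×10^12 m.
S = L/(4πd²) = 220.5 W m^-2.
With α = 0.662, T₁ = 134.6 K.
After:  T₂ = [220.5·0.1/(4σ)]^(1/4) = 99.29 K.
ΔT = T₂ − T₁ = -35.34 K.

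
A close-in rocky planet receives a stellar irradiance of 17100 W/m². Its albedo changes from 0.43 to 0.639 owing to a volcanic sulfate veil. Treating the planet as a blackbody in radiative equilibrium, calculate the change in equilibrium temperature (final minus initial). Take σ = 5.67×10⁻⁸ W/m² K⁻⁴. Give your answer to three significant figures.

With α = 0.43, T₁ = 455.3 K.
After:  T₂ = [17100·0.361/(4σ)]^(1/4) = 406.2 K.
Change: 406.2 − 455.3 = -49.13 K.

-49.1 K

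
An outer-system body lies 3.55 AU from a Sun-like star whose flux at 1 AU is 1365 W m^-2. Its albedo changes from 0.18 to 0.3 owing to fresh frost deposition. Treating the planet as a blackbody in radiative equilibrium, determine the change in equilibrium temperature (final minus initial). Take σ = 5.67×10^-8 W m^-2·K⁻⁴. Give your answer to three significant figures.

Irradiance scales as 1/d², so S = 1365 W m^-2 × (1/3.55)² = 108.3 W m^-2.
Initial: T₁ = [S(1−0.18)/(4σ)]^(1/4) = 140.7 K.
After:  T₂ = [108.3·0.7/(4σ)]^(1/4) = 135.2 K.
ΔT = T₂ − T₁ = -5.456 K.

-5.46 kelvin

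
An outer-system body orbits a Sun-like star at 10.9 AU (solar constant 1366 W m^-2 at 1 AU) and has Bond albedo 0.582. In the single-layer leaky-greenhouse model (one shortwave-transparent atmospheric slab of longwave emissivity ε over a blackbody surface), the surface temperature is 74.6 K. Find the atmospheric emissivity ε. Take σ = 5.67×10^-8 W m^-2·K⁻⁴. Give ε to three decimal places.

0.632

By the inverse-square law, S = 1366/10.9² = 11.50 W m^-2.
Effective temperature: T_e = [S(1−α)/(4σ)]^(1/4) = 67.85 K.
Since (2−ε)/2 = (T_e/T_s)⁴ = 0.6842, ε = 0.6316.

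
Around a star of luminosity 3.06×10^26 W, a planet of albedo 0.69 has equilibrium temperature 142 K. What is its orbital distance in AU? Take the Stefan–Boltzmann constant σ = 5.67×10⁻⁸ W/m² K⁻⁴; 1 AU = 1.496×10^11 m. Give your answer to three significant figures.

The flux needed for this T is 4σT⁴/(1−0.69) = 297.5 W/m².
Then d = [L/(4πS)]^(1/2) = 2.861×10^11 m, i.e. 1.913 AU.

1.91 AU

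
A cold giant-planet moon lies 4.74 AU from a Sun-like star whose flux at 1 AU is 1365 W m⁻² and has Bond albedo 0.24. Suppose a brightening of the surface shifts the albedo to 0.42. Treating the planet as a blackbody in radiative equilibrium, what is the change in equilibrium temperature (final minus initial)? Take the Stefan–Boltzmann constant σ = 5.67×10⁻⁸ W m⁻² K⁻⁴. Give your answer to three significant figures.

-7.80 K

Irradiance scales as 1/d², so S = 1365 W m⁻² × (1/4.74)² = 60.75 W m⁻².
Initial: T₁ = [S(1−0.24)/(4σ)]^(1/4) = 119.5 K.
After:  T₂ = [60.75·0.58/(4σ)]^(1/4) = 111.6 K.
Change: 111.6 − 119.5 = -7.805 K.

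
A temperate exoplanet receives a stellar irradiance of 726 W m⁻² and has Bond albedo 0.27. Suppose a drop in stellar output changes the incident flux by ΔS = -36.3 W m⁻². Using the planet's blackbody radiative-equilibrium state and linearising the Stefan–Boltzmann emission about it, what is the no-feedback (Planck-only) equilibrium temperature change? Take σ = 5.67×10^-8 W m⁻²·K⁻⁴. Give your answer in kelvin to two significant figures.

-2.7 K

The baseline emission temperature is T_e = 219.9 K.
TOA radiative forcing: ΔF = (1−α)ΔS/4 = 0.73·(-36.3)/4 = -6.625 W m⁻².
Planck response: λ_P = 4σT_e³ = 4·5.67×10⁻⁸·(219.9)³ = 2.410 W m⁻²/K.
ΔT₀ = ΔF/λ_P = -6.625/2.410 = -2.75 K.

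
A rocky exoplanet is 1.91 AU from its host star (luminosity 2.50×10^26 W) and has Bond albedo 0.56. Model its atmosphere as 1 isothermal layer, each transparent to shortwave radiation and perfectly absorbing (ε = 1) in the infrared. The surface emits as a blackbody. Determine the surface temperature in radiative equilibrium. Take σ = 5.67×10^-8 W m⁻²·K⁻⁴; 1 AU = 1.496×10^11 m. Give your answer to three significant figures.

175 kelvin

Orbital distance: d = 1.91 AU = 2.857×10^11 m.
Flux at the orbit: S = L/(4πd²) = 2.50×10^26/(4π·(2.86×10^11)²) = 243.7 W m⁻².
Top-of-atmosphere balance: σT_e⁴ = S(1−α)/4 = 26.80 W m⁻² → T_e = 147.5 K.
With N = 1 opaque layers, T_s = (N+1)^(1/4)·T_e = 2^(1/4)·147.5 = 175.4 K.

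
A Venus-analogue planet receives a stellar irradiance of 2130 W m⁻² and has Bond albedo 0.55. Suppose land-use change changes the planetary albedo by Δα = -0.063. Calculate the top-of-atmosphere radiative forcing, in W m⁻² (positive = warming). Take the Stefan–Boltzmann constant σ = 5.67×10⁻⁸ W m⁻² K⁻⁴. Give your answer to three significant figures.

The change in absorbed flux is Δ[S(1−α)/4] = −SΔα/4 = 33.55 W m⁻².

33.5 W m⁻²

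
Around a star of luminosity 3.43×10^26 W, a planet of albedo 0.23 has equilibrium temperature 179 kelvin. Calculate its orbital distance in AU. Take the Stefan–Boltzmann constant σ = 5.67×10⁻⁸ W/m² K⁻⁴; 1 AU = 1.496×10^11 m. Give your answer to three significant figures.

2.01 AU

Required flux: S = 4σT⁴/(1−α) = 302.4 W/m².
S = L/(4πd²) → d = √(L/4πS) = √(3.43×10^26/(4π·302.4)) = 3.004×10^11 m = 2.008 AU.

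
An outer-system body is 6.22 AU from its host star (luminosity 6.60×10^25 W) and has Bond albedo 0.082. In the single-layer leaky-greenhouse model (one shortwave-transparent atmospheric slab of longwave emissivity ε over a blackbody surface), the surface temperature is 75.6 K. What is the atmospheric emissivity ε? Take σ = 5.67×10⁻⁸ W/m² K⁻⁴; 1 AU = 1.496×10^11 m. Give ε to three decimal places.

0.497

Orbital distance: d = 6.22 AU = 9.305×10^11 m.
Flux at the orbit: S = L/(4πd²) = 6.60×10^25/(4π·(9.31×10^11)²) = 6.066 W/m².
First, T_e = [6.066·(1−0.082)/(4σ)]^(1/4) = 70.39 K.
Since (2−ε)/2 = (T_e/T_s)⁴ = 0.7516, ε = 0.4967.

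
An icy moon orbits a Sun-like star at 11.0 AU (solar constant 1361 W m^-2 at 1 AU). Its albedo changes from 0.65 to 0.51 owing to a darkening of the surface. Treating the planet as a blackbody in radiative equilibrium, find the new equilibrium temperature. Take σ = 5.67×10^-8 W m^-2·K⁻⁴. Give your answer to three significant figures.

70.2 K

Flux at the orbit: S = 1361/(11.0)² = 11.25 W m^-2.
T₂ = [S(1−α₂)/(4σ)]^(1/4) = [11.25·0.49/(4σ)]^(1/4) = 70.21 K.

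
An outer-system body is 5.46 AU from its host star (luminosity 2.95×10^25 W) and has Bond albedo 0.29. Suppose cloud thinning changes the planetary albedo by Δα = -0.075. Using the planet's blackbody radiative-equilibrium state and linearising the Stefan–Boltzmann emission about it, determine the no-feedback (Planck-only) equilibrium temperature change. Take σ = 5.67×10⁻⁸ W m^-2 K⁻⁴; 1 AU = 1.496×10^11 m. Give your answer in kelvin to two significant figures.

d = 5.46 × 1.496×10^11 m = 8.168×10^11 m.
Spreading L over a sphere of radius d: S = 2.95×10^25/(4π·8.17×10^11²) = 3.519 W m^-2.
Unperturbed T_e = [3.519·(1−0.29)/(4σ)]^¼ = 57.61 K.
ΔF = −(S/4)Δα = −(3.519/4)×(-0.075) = 0.06597 W m^-2.
Linearising σT⁴ gives d(σT⁴)/dT = 4σT_e³ = 0.04336 W m^-2 per K.
ΔT₀ = ΔF/λ_P = 0.06597/0.04336 = 1.52 K.

1.5 kelvin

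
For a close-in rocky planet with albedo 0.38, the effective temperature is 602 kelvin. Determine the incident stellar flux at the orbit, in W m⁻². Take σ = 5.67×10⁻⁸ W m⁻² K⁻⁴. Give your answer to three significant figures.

From S(1−α)/4 = σT⁴: S = 4σT⁴/(1−α).
σT⁴ = 5.67×10⁻⁸·(602)⁴ = 7447 W m⁻².
So S = 4×7447/(1−0.38) = 48040 W m⁻².

48000 W m⁻²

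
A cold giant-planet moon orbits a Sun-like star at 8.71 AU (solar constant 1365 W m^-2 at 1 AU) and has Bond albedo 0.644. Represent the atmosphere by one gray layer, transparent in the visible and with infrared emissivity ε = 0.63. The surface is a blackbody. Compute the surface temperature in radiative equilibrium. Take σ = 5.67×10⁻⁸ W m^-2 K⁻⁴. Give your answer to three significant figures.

By the inverse-square law, S = 1365/8.71² = 17.99 W m^-2.
The planet radiates to space at T_e = [S(1−α)/(4σ)]^(1/4) = 72.90 K.
For a single slab of emissivity ε, T_s⁴ = 2T_e⁴/(2−ε); thus T_s = 72.90·(1.46)^(1/4) = 80.13 K.

80.1 K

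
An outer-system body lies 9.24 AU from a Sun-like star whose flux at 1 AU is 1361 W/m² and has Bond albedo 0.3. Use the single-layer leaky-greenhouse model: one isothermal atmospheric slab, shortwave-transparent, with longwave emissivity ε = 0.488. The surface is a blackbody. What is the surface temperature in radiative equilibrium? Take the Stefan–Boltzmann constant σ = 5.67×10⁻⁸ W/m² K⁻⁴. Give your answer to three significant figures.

Flux at the orbit: S = 1361/(9.24)² = 15.94 W/m².
The planet radiates to space at T_e = [S(1−α)/(4σ)]^(1/4) = 83.75 K.
The surface balance (absorbed SW + ε·downward IR = σT_s⁴) with T_a⁴ = T_s⁴/2 reduces to T_s = T_e·[2/(2−ε)]^¼ = 89.82 K.

89.8 K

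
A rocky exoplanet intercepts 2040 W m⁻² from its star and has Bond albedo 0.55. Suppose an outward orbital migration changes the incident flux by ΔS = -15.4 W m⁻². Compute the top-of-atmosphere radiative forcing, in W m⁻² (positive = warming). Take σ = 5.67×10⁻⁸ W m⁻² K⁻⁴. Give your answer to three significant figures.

-1.73 W m⁻²

Only a fraction (1−α) is absorbed and it's spread over 4πR², so ΔF = (1−α)ΔS/4 = -1.732 W m⁻².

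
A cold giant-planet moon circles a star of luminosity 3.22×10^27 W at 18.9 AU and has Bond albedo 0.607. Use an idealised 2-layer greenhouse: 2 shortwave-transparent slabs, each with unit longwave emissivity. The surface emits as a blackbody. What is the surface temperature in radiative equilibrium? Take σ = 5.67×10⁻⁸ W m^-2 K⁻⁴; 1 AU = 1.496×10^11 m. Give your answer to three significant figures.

114 K

d = 18.9 × 1.496×10^11 m = 2.827×10^12 m.
S = L/(4πd²) = 32.05 W m^-2.
The effective emission temperature is T_e = [S(1−α)/(4σ)]^¼ = 86.33 K.
For an N-layer opaque stack, T_s⁴ = (N+1)T_e⁴, hence T_s = (3)^(1/4)×86.33 K = 113.6 K.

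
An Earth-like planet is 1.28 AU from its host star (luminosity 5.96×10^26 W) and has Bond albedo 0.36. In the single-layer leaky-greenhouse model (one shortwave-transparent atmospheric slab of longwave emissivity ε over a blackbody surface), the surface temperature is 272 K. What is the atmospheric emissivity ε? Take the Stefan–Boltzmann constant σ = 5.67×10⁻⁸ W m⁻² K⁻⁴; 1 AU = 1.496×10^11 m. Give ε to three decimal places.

Orbital distance: d = 1.28 AU = 1.915×10^11 m.
Flux at the orbit: S = L/(4πd²) = 5.96×10^26/(4π·(1.91×10^11)²) = 1293 W m⁻².
Effective temperature: T_e = [S(1−α)/(4σ)]^(1/4) = 245.8 K.
T_s⁴ = T_e⁴·2/(2−ε) → ε = 2 − 2(T_e/T_s)⁴ = 2 − 2·(245.8/272)⁴ = 0.6663.

0.666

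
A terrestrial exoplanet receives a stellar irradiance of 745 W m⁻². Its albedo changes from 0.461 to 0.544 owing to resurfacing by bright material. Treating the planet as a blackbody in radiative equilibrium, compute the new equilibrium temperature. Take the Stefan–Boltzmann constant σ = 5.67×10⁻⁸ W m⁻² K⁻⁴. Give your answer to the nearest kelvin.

New equilibrium: T₂ = [(1−0.544)·745.0/(4σ)]^(1/4) = 196.7 K.

197 K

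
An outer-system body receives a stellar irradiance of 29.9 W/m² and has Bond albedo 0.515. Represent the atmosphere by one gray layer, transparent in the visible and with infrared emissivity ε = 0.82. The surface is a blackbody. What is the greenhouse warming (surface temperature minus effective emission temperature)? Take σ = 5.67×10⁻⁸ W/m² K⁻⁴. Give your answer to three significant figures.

At the top of the atmosphere, σT_e⁴ = S(1−α)/4 = 3.625 W/m², giving T_e = 89.42 K.
Surface balance with a leaky layer gives σT_s⁴ = σT_e⁴·2/(2−ε), so T_s = T_e·[2/(2−0.82)]^(1/4) = 102.0 K.
Greenhouse warming: T_s − T_e = 12.61 K.

12.6 K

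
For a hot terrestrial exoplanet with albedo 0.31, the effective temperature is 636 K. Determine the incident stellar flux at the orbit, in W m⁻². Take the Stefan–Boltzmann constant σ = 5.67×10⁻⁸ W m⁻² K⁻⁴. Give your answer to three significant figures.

From S(1−α)/4 = σT⁴: S = 4σT⁴/(1−α).
σT⁴ = 5.67×10⁻⁸·(636)⁴ = 9277 W m⁻².
So S = 4×9277/(1−0.31) = 53780 W m⁻².

53800 W m⁻²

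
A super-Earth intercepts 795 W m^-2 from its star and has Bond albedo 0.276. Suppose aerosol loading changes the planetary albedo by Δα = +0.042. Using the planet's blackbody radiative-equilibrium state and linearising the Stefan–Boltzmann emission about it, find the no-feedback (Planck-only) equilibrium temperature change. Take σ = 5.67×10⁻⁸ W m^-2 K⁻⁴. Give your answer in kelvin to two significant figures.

Unperturbed T_e = [795.0·(1−0.276)/(4σ)]^¼ = 224.4 K.
ΔF = −(S/4)Δα = −(795.0/4)×(+0.042) = -8.348 W m^-2.
Linearising σT⁴ gives d(σT⁴)/dT = 4σT_e³ = 2.564 W m^-2 per K.
Hence the no-feedback warming is ΔF/(4σT_e³) = -3.26 K.

-3.3 kelvin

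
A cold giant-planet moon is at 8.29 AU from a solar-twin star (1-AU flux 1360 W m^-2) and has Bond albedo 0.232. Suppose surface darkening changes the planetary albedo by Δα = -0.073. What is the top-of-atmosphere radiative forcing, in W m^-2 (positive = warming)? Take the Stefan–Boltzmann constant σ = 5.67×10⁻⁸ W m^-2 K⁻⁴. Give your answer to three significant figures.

By the inverse-square law, S = 1360/8.29² = 19.79 W m^-2.
The change in absorbed flux is Δ[S(1−α)/4] = −SΔα/4 = 0.3612 W m^-2.

0.361 W m^-2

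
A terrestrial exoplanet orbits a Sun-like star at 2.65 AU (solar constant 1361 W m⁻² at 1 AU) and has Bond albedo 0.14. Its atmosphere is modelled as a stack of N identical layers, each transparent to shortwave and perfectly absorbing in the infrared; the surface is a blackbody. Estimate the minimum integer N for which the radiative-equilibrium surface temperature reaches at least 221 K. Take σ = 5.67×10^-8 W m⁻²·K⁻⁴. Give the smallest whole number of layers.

3

Flux at the orbit: S = 1361/(2.65)² = 193.8 W m⁻².
Top-of-atmosphere balance: σT_e⁴ = S(1−α)/4 = 41.67 W m⁻² → T_e = 164.6 K.
Since T_s⁴ = (N+1)T_e⁴, we need N ≥ (T_s/T_e)⁴ − 1 = 2.246.
So N ≥ 2.246; the smallest integer is N = 3.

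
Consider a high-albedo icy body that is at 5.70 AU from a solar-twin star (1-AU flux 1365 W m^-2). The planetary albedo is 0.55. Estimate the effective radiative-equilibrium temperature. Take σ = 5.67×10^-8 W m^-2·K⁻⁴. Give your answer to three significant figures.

Irradiance scales as 1/d², so S = 1365 W m^-2 × (1/5.70)² = 42.01 W m^-2.
Averaging over the sphere, the absorbed flux is S(1−α)/4 = 4.726 W m^-2.
Balancing against σT⁴: T = (4.726/5.67×10⁻⁸)^(1/4) = 95.55 K.

95.6 kelvin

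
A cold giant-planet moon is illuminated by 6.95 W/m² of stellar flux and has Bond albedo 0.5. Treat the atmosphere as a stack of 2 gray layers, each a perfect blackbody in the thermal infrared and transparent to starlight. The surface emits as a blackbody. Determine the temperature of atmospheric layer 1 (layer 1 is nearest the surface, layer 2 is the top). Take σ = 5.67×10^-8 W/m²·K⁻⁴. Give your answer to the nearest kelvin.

74 kelvin

The effective emission temperature is T_e = [S(1−α)/(4σ)]^¼ = 62.56 K.
Each opaque layer satisfies 2T_j⁴ = T_{j−1}⁴ + T_{j+1}⁴, giving T_k⁴ = (N+1−k)T_e⁴.
With k = 1: T_1 = (2+1−1)^¼·62.56 K = 74.40 K.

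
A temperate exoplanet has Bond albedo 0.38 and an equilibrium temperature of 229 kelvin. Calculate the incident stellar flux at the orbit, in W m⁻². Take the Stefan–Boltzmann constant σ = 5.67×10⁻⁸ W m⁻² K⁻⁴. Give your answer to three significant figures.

From S(1−α)/4 = σT⁴: S = 4σT⁴/(1−α).
The emitted flux is σT⁴ = 155.9 W m⁻².
S = 4·155.9/0.62 = 1006 W m⁻².

1010 W m⁻²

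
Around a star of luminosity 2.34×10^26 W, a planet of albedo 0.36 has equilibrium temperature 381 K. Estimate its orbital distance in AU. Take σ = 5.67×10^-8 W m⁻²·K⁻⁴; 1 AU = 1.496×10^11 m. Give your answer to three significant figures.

Required flux: S = 4σT⁴/(1−α) = 7467 W m⁻².
From L = 4πd²S, d = √(2.34×10^26/(4π·7467)) = 4.994×10^10 m = 0.3338 AU.

0.334 AU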